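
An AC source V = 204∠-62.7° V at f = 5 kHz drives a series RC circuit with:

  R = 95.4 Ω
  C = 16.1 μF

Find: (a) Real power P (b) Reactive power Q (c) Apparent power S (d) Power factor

Step 1 — Angular frequency: ω = 2π·f = 2π·5000 = 3.142e+04 rad/s.
Step 2 — Component impedances:
  R: Z = R = 95.4 Ω
  C: Z = 1/(jωC) = -j/(ω·C) = 0 - j1.977 Ω
Step 3 — Series combination: Z_total = R + C = 95.4 - j1.977 Ω = 95.42∠-1.2° Ω.
Step 4 — Source phasor: V = 204∠-62.7° V = 93.56 - j181.3 V.
Step 5 — Current: I = V / Z = 1.02 - j1.879 A = 2.138∠-61.5° A.
Step 6 — Complex power: S = V·I* = 436 - j9.037 VA.
Step 7 — Real power: P = Re(S) = 436 W.
Step 8 — Reactive power: Q = Im(S) = -9.037 VAR.
Step 9 — Apparent power: |S| = 436.1 VA.
Step 10 — Power factor: PF = P/|S| = 0.9998 (leading).

(a) P = 436 W  (b) Q = -9.037 VAR  (c) S = 436.1 VA  (d) PF = 0.9998 (leading)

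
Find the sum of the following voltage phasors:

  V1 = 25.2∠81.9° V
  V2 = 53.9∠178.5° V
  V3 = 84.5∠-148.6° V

Step 1 — Convert each phasor to rectangular form:
  V1 = 25.2·(cos(81.9°) + j·sin(81.9°)) = 3.551 + j24.95 V
  V2 = 53.9·(cos(178.5°) + j·sin(178.5°)) = -53.88 + j1.411 V
  V3 = 84.5·(cos(-148.6°) + j·sin(-148.6°)) = -72.13 - j44.03 V
Step 2 — Sum components: V_total = -122.5 - j17.67 V.
Step 3 — Convert to polar: |V_total| = 123.7 V, ∠V_total = -171.8°.

V_total = 123.7∠-171.8° V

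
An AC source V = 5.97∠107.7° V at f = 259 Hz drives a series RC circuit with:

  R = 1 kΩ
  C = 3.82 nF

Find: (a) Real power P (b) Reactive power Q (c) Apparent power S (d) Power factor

Step 1 — Angular frequency: ω = 2π·f = 2π·259 = 1627 rad/s.
Step 2 — Component impedances:
  R: Z = R = 1000 Ω
  C: Z = 1/(jωC) = -j/(ω·C) = 0 - j1.609e+05 Ω
Step 3 — Series combination: Z_total = R + C = 1000 - j1.609e+05 Ω = 1.609e+05∠-89.6° Ω.
Step 4 — Source phasor: V = 5.97∠107.7° V = -1.815 + j5.687 V.
Step 5 — Current: I = V / Z = -3.542e-05 - j1.106e-05 A = 3.711e-05∠-162.7° A.
Step 6 — Complex power: S = V·I* = 1.377e-06 - j0.0002216 VA.
Step 7 — Real power: P = Re(S) = 1.377e-06 W.
Step 8 — Reactive power: Q = Im(S) = -0.0002216 VAR.
Step 9 — Apparent power: |S| = 0.0002216 VA.
Step 10 — Power factor: PF = P/|S| = 0.006216 (leading).

(a) P = 1.377e-06 W  (b) Q = -0.0002216 VAR  (c) S = 0.0002216 VA  (d) PF = 0.006216 (leading)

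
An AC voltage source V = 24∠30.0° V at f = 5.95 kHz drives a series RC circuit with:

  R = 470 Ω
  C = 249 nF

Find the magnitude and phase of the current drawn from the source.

Step 1 — Angular frequency: ω = 2π·f = 2π·5950 = 3.738e+04 rad/s.
Step 2 — Component impedances:
  R: Z = R = 470 Ω
  C: Z = 1/(jωC) = -j/(ω·C) = 0 - j107.4 Ω
Step 3 — Series combination: Z_total = R + C = 470 - j107.4 Ω = 482.1∠-12.9° Ω.
Step 4 — Source phasor: V = 24∠30.0° V = 20.78 + j12 V.
Step 5 — Ohm's law: I = V / Z_total = (20.78 + j12) / (470 - j107.4) = 0.03648 + j0.03387 A.
Step 6 — Convert to polar: |I| = 0.04978 A, ∠I = 42.9°.

I = 0.04978∠42.9° A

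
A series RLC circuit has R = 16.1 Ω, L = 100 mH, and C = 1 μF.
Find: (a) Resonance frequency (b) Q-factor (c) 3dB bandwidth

Step 1 — Resonance: ω₀ = 1/√(LC) = 1/√(0.1·1e-06) = 3162 rad/s.
Step 2 — f₀ = ω₀/(2π) = 503.3 Hz.
Step 3 — Series Q: Q = ω₀L/R = 3162·0.1/16.1 = 19.64.
Step 4 — Bandwidth: Δω = ω₀/Q = 161 rad/s; BW = Δω/(2π) = 25.62 Hz.

(a) f₀ = 503.3 Hz  (b) Q = 19.64  (c) BW = 25.62 Hz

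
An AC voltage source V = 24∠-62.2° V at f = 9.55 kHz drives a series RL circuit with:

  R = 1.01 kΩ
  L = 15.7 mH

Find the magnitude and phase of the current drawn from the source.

Step 1 — Angular frequency: ω = 2π·f = 2π·9550 = 6e+04 rad/s.
Step 2 — Component impedances:
  R: Z = R = 1010 Ω
  L: Z = jωL = j·6e+04·0.0157 = 0 + j942.1 Ω
Step 3 — Series combination: Z_total = R + L = 1010 + j942.1 Ω = 1381∠43.0° Ω.
Step 4 — Source phasor: V = 24∠-62.2° V = 11.19 - j21.23 V.
Step 5 — Ohm's law: I = V / Z_total = (11.19 - j21.23) / (1010 + j942.1) = -0.004558 - j0.01677 A.
Step 6 — Convert to polar: |I| = 0.01738 A, ∠I = -105.2°.

I = 0.01738∠-105.2° A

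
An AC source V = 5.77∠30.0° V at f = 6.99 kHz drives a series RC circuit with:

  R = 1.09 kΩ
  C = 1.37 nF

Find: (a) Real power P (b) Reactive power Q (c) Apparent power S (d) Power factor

Step 1 — Angular frequency: ω = 2π·f = 2π·6990 = 4.392e+04 rad/s.
Step 2 — Component impedances:
  R: Z = R = 1090 Ω
  C: Z = 1/(jωC) = -j/(ω·C) = 0 - j1.662e+04 Ω
Step 3 — Series combination: Z_total = R + C = 1090 - j1.662e+04 Ω = 1.666e+04∠-86.2° Ω.
Step 4 — Source phasor: V = 5.77∠30.0° V = 4.997 + j2.885 V.
Step 5 — Current: I = V / Z = -0.0001532 + j0.0003107 A = 0.0003464∠116.2° A.
Step 6 — Complex power: S = V·I* = 0.0001308 - j0.001995 VA.
Step 7 — Real power: P = Re(S) = 0.0001308 W.
Step 8 — Reactive power: Q = Im(S) = -0.001995 VAR.
Step 9 — Apparent power: |S| = 0.001999 VA.
Step 10 — Power factor: PF = P/|S| = 0.06544 (leading).

(a) P = 0.0001308 W  (b) Q = -0.001995 VAR  (c) S = 0.001999 VA  (d) PF = 0.06544 (leading)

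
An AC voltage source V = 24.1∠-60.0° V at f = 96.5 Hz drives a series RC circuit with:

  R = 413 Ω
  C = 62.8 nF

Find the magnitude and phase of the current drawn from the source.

Step 1 — Angular frequency: ω = 2π·f = 2π·96.5 = 606.3 rad/s.
Step 2 — Component impedances:
  R: Z = R = 413 Ω
  C: Z = 1/(jωC) = -j/(ω·C) = 0 - j2.626e+04 Ω
Step 3 — Series combination: Z_total = R + C = 413 - j2.626e+04 Ω = 2.627e+04∠-89.1° Ω.
Step 4 — Source phasor: V = 24.1∠-60.0° V = 12.05 - j20.87 V.
Step 5 — Ohm's law: I = V / Z_total = (12.05 - j20.87) / (413 - j2.626e+04) = 0.0008017 + j0.0004462 A.
Step 6 — Convert to polar: |I| = 0.0009176 A, ∠I = 29.1°.

I = 0.0009176∠29.1° A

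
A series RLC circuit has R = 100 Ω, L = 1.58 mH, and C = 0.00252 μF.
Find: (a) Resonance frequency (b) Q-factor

Step 1 — Resonance condition Im(Z)=0 gives ω₀ = 1/√(LC).
Step 2 — ω₀ = 1/√(0.00158·2.52e-09) = 5.012e+05 rad/s.
Step 3 — f₀ = ω₀/(2π) = 7.976e+04 Hz.
Step 4 — Series Q: Q = ω₀L/R = 5.012e+05·0.00158/100 = 7.918.

(a) f₀ = 7.976e+04 Hz  (b) Q = 7.918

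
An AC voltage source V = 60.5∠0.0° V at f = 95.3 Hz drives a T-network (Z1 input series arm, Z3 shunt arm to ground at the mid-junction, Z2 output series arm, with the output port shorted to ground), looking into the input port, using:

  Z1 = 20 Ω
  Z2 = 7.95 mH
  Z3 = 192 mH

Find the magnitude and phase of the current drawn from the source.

Step 1 — Angular frequency: ω = 2π·f = 2π·95.3 = 598.8 rad/s.
Step 2 — Component impedances:
  Z1: Z = R = 20 Ω
  Z2: Z = jωL = j·598.8·0.00795 = 0 + j4.76 Ω
  Z3: Z = jωL = j·598.8·0.192 = 0 + j115 Ω
Step 3 — With the output port shorted to ground, the output series arm Z2 runs from the junction to ground; the shunt arm Z3 also runs from the junction to ground. They appear in parallel: Z3 || Z2 = 0 + j4.571 Ω.
Step 4 — Series with input arm Z1: Z_in = Z1 + (Z3 || Z2) = 20 + j4.571 Ω = 20.52∠12.9° Ω.
Step 5 — Source phasor: V = 60.5∠0.0° V = 60.5 V.
Step 6 — Ohm's law: I = V / Z_total = (60.5) / (20 + j4.571) = 2.875 - j0.6571 A.
Step 7 — Convert to polar: |I| = 2.949 A, ∠I = -12.9°.

I = 2.949∠-12.9° A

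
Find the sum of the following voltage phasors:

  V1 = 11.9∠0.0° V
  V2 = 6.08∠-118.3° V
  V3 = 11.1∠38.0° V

Step 1 — Convert each phasor to rectangular form:
  V1 = 11.9·(cos(0.0°) + j·sin(0.0°)) = 11.9 V
  V2 = 6.08·(cos(-118.3°) + j·sin(-118.3°)) = -2.882 - j5.353 V
  V3 = 11.1·(cos(38.0°) + j·sin(38.0°)) = 8.747 + j6.834 V
Step 2 — Sum components: V_total = 17.76 + j1.481 V.
Step 3 — Convert to polar: |V_total| = 17.83 V, ∠V_total = 4.8°.

V_total = 17.83∠4.8° V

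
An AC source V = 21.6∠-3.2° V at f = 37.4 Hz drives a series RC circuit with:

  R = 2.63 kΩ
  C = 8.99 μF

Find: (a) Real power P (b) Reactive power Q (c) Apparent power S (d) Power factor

Step 1 — Angular frequency: ω = 2π·f = 2π·37.4 = 235 rad/s.
Step 2 — Component impedances:
  R: Z = R = 2630 Ω
  C: Z = 1/(jωC) = -j/(ω·C) = 0 - j473.4 Ω
Step 3 — Series combination: Z_total = R + C = 2630 - j473.4 Ω = 2672∠-10.2° Ω.
Step 4 — Source phasor: V = 21.6∠-3.2° V = 21.57 - j1.206 V.
Step 5 — Current: I = V / Z = 0.008023 + j0.0009855 A = 0.008083∠7.0° A.
Step 6 — Complex power: S = V·I* = 0.1718 - j0.03093 VA.
Step 7 — Real power: P = Re(S) = 0.1718 W.
Step 8 — Reactive power: Q = Im(S) = -0.03093 VAR.
Step 9 — Apparent power: |S| = 0.1746 VA.
Step 10 — Power factor: PF = P/|S| = 0.9842 (leading).

(a) P = 0.1718 W  (b) Q = -0.03093 VAR  (c) S = 0.1746 VA  (d) PF = 0.9842 (leading)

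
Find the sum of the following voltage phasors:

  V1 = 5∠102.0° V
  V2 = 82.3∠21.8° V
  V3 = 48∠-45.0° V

Step 1 — Convert each phasor to rectangular form:
  V1 = 5·(cos(102.0°) + j·sin(102.0°)) = -1.04 + j4.891 V
  V2 = 82.3·(cos(21.8°) + j·sin(21.8°)) = 76.41 + j30.56 V
  V3 = 48·(cos(-45.0°) + j·sin(-45.0°)) = 33.94 - j33.94 V
Step 2 — Sum components: V_total = 109.3 + j1.513 V.
Step 3 — Convert to polar: |V_total| = 109.3 V, ∠V_total = 0.8°.

V_total = 109.3∠0.8° V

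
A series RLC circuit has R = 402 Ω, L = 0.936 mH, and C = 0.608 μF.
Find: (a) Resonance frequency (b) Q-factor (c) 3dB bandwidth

Step 1 — Resonance condition Im(Z)=0 gives ω₀ = 1/√(LC).
Step 2 — ω₀ = 1/√(0.000936·6.08e-07) = 4.192e+04 rad/s.
Step 3 — f₀ = ω₀/(2π) = 6672 Hz.
Step 4 — Series Q: Q = ω₀L/R = 4.192e+04·0.000936/402 = 0.0976.
Step 5 — 3dB bandwidth: Δω = ω₀/Q = 4.295e+05 rad/s; BW = Δω/(2π) = 6.836e+04 Hz.

(a) f₀ = 6672 Hz  (b) Q = 0.0976  (c) BW = 6.836e+04 Hz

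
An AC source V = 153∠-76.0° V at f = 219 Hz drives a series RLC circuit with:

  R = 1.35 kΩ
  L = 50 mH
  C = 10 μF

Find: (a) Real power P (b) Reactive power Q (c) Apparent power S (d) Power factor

Step 1 — Angular frequency: ω = 2π·f = 2π·219 = 1376 rad/s.
Step 2 — Component impedances:
  R: Z = R = 1350 Ω
  L: Z = jωL = j·1376·0.05 = 0 + j68.8 Ω
  C: Z = 1/(jωC) = -j/(ω·C) = 0 - j72.67 Ω
Step 3 — Series combination: Z_total = R + L + C = 1350 - j3.873 Ω = 1350∠-0.2° Ω.
Step 4 — Source phasor: V = 153∠-76.0° V = 37.01 - j148.5 V.
Step 5 — Current: I = V / Z = 0.02773 - j0.1099 A = 0.1133∠-75.8° A.
Step 6 — Complex power: S = V·I* = 17.34 - j0.04974 VA.
Step 7 — Real power: P = Re(S) = 17.34 W.
Step 8 — Reactive power: Q = Im(S) = -0.04974 VAR.
Step 9 — Apparent power: |S| = 17.34 VA.
Step 10 — Power factor: PF = P/|S| = 1 (leading).

(a) P = 17.34 W  (b) Q = -0.04974 VAR  (c) S = 17.34 VA  (d) PF = 1 (leading)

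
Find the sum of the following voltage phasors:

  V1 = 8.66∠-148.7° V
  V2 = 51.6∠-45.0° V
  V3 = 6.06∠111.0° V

Step 1 — Convert each phasor to rectangular form:
  V1 = 8.66·(cos(-148.7°) + j·sin(-148.7°)) = -7.4 - j4.499 V
  V2 = 51.6·(cos(-45.0°) + j·sin(-45.0°)) = 36.49 - j36.49 V
  V3 = 6.06·(cos(111.0°) + j·sin(111.0°)) = -2.172 + j5.657 V
Step 2 — Sum components: V_total = 26.92 - j35.33 V.
Step 3 — Convert to polar: |V_total| = 44.41 V, ∠V_total = -52.7°.

V_total = 44.41∠-52.7° V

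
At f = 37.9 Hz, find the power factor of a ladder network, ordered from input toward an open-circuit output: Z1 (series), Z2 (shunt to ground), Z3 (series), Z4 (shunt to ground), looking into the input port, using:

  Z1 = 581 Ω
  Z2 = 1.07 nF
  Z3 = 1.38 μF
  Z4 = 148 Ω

Step 1 — Angular frequency: ω = 2π·f = 2π·37.9 = 238.1 rad/s.
Step 2 — Component impedances:
  Z1: Z = R = 581 Ω
  Z2: Z = 1/(jωC) = -j/(ω·C) = 0 - j3.925e+06 Ω
  Z3: Z = 1/(jωC) = -j/(ω·C) = 0 - j3043 Ω
  Z4: Z = R = 148 Ω
Step 3 — Ladder network (open output): work backward from the far end, alternating series and parallel combinations. Z_in = 728.8 - j3041 Ω = 3127∠-76.5° Ω.
Step 4 — Power factor: PF = cos(φ) = Re(Z)/|Z| = 728.8/3127 = 0.2331.
Step 5 — Type: Im(Z) = -3041 ⇒ leading (phase φ = -76.5°).

PF = 0.2331 (leading, φ = -76.5°)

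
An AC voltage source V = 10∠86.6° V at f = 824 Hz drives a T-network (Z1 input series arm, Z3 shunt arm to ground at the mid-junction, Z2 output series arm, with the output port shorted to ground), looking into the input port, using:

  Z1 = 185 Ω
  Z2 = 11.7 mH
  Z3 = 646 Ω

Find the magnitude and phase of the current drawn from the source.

Step 1 — Angular frequency: ω = 2π·f = 2π·824 = 5177 rad/s.
Step 2 — Component impedances:
  Z1: Z = R = 185 Ω
  Z2: Z = jωL = j·5177·0.0117 = 0 + j60.57 Ω
  Z3: Z = R = 646 Ω
Step 3 — With the output port shorted to ground, the output series arm Z2 runs from the junction to ground; the shunt arm Z3 also runs from the junction to ground. They appear in parallel: Z3 || Z2 = 5.631 + j60.05 Ω.
Step 4 — Series with input arm Z1: Z_in = Z1 + (Z3 || Z2) = 190.6 + j60.05 Ω = 199.9∠17.5° Ω.
Step 5 — Source phasor: V = 10∠86.6° V = 0.5931 + j9.982 V.
Step 6 — Ohm's law: I = V / Z_total = (0.5931 + j9.982) / (190.6 + j60.05) = 0.01784 + j0.04675 A.
Step 7 — Convert to polar: |I| = 0.05003 A, ∠I = 69.1°.

I = 0.05003∠69.1° A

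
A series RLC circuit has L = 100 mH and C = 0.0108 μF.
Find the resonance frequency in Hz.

Step 1 — Resonance condition Im(Z)=0 gives ω₀ = 1/√(LC).
Step 2 — ω₀ = 1/√(0.1·1.08e-08) = 3.043e+04 rad/s.
Step 3 — f₀ = ω₀/(2π) = 4843 Hz.

f₀ = 4843 Hz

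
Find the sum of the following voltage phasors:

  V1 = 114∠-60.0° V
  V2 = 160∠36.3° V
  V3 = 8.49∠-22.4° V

Step 1 — Convert each phasor to rectangular form:
  V1 = 114·(cos(-60.0°) + j·sin(-60.0°)) = 57 - j98.73 V
  V2 = 160·(cos(36.3°) + j·sin(36.3°)) = 128.9 + j94.72 V
  V3 = 8.49·(cos(-22.4°) + j·sin(-22.4°)) = 7.849 - j3.235 V
Step 2 — Sum components: V_total = 193.8 - j7.24 V.
Step 3 — Convert to polar: |V_total| = 193.9 V, ∠V_total = -2.1°.

V_total = 193.9∠-2.1° V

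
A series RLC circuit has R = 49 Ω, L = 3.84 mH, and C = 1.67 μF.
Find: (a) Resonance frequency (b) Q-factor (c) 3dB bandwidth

Step 1 — Resonance: ω₀ = 1/√(LC) = 1/√(0.00384·1.67e-06) = 1.249e+04 rad/s.
Step 2 — f₀ = ω₀/(2π) = 1987 Hz.
Step 3 — Series Q: Q = ω₀L/R = 1.249e+04·0.00384/49 = 0.9786.
Step 4 — Bandwidth: Δω = ω₀/Q = 1.276e+04 rad/s; BW = Δω/(2π) = 2031 Hz.

(a) f₀ = 1987 Hz  (b) Q = 0.9786  (c) BW = 2031 Hz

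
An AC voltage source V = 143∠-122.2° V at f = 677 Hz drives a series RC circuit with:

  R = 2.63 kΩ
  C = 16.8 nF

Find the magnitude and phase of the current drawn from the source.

Step 1 — Angular frequency: ω = 2π·f = 2π·677 = 4254 rad/s.
Step 2 — Component impedances:
  R: Z = R = 2630 Ω
  C: Z = 1/(jωC) = -j/(ω·C) = 0 - j1.399e+04 Ω
Step 3 — Series combination: Z_total = R + C = 2630 - j1.399e+04 Ω = 1.424e+04∠-79.4° Ω.
Step 4 — Source phasor: V = 143∠-122.2° V = -76.2 - j121 V.
Step 5 — Ohm's law: I = V / Z_total = (-76.2 - j121) / (2630 - j1.399e+04) = 0.007364 - j0.00683 A.
Step 6 — Convert to polar: |I| = 0.01004 A, ∠I = -42.8°.

I = 0.01004∠-42.8° A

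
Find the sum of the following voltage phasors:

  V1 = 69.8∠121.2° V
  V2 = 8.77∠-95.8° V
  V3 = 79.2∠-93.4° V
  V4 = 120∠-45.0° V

Step 1 — Convert each phasor to rectangular form:
  V1 = 69.8·(cos(121.2°) + j·sin(121.2°)) = -36.16 + j59.7 V
  V2 = 8.77·(cos(-95.8°) + j·sin(-95.8°)) = -0.8863 - j8.725 V
  V3 = 79.2·(cos(-93.4°) + j·sin(-93.4°)) = -4.697 - j79.06 V
  V4 = 120·(cos(-45.0°) + j·sin(-45.0°)) = 84.85 - j84.85 V
Step 2 — Sum components: V_total = 43.11 - j112.9 V.
Step 3 — Convert to polar: |V_total| = 120.9 V, ∠V_total = -69.1°.

V_total = 120.9∠-69.1° V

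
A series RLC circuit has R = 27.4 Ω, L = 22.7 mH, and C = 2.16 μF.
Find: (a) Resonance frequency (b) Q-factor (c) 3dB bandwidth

Step 1 — Resonance: ω₀ = 1/√(LC) = 1/√(0.0227·2.16e-06) = 4516 rad/s.
Step 2 — f₀ = ω₀/(2π) = 718.8 Hz.
Step 3 — Series Q: Q = ω₀L/R = 4516·0.0227/27.4 = 3.741.
Step 4 — Bandwidth: Δω = ω₀/Q = 1207 rad/s; BW = Δω/(2π) = 192.1 Hz.

(a) f₀ = 718.8 Hz  (b) Q = 3.741  (c) BW = 192.1 Hz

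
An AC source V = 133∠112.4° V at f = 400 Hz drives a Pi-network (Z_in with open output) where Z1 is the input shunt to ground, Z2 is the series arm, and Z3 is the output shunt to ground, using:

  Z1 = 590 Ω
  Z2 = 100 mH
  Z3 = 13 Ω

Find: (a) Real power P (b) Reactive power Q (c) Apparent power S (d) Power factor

Step 1 — Angular frequency: ω = 2π·f = 2π·400 = 2513 rad/s.
Step 2 — Component impedances:
  Z1: Z = R = 590 Ω
  Z2: Z = jωL = j·2513·0.1 = 0 + j251.3 Ω
  Z3: Z = R = 13 Ω
Step 3 — With open output, the series arm Z2 and the output shunt Z3 appear in series to ground: Z2 + Z3 = 13 + j251.3 Ω.
Step 4 — Parallel with input shunt Z1: Z_in = Z1 || (Z2 + Z3) = 98.16 + j205 Ω = 227.3∠64.4° Ω.
Step 5 — Source phasor: V = 133∠112.4° V = -50.68 + j123 V.
Step 6 — Current: I = V / Z = 0.3916 + j0.4348 A = 0.5852∠48.0° A.
Step 7 — Complex power: S = V·I* = 33.61 + j70.19 VA.
Step 8 — Real power: P = Re(S) = 33.61 W.
Step 9 — Reactive power: Q = Im(S) = 70.19 VAR.
Step 10 — Apparent power: |S| = 77.83 VA.
Step 11 — Power factor: PF = P/|S| = 0.4319 (lagging).

(a) P = 33.61 W  (b) Q = 70.19 VAR  (c) S = 77.83 VA  (d) PF = 0.4319 (lagging)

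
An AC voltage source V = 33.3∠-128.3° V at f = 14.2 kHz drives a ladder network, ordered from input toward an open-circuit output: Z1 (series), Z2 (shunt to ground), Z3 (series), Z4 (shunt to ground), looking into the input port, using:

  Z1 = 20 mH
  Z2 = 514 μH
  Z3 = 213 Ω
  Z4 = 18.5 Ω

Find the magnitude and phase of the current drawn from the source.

Step 1 — Angular frequency: ω = 2π·f = 2π·1.42e+04 = 8.922e+04 rad/s.
Step 2 — Component impedances:
  Z1: Z = jωL = j·8.922e+04·0.02 = 0 + j1784 Ω
  Z2: Z = jωL = j·8.922e+04·0.000514 = 0 + j45.86 Ω
  Z3: Z = R = 213 Ω
  Z4: Z = R = 18.5 Ω
Step 3 — Ladder network (open output): work backward from the far end, alternating series and parallel combinations. Z_in = 8.742 + j1829 Ω = 1829∠89.7° Ω.
Step 4 — Source phasor: V = 33.3∠-128.3° V = -20.64 - j26.13 V.
Step 5 — Ohm's law: I = V / Z_total = (-20.64 - j26.13) / (8.742 + j1829) = -0.01435 + j0.01122 A.
Step 6 — Convert to polar: |I| = 0.01821 A, ∠I = 142.0°.

I = 0.01821∠142.0° A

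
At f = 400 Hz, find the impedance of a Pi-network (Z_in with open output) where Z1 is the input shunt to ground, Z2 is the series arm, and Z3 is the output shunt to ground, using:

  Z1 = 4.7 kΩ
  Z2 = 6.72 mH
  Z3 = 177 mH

Step 1 — Angular frequency: ω = 2π·f = 2π·400 = 2513 rad/s.
Step 2 — Component impedances:
  Z1: Z = R = 4700 Ω
  Z2: Z = jωL = j·2513·0.00672 = 0 + j16.89 Ω
  Z3: Z = jωL = j·2513·0.177 = 0 + j444.8 Ω
Step 3 — With open output, the series arm Z2 and the output shunt Z3 appear in series to ground: Z2 + Z3 = 0 + j461.7 Ω.
Step 4 — Parallel with input shunt Z1: Z_in = Z1 || (Z2 + Z3) = 44.93 + j457.3 Ω = 459.5∠84.4° Ω.

Z = 44.93 + j457.3 Ω = 459.5∠84.4° Ω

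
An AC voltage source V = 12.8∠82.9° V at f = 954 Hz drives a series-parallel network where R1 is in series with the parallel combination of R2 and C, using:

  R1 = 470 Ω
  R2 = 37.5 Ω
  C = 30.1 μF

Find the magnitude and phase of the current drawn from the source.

Step 1 — Angular frequency: ω = 2π·f = 2π·954 = 5994 rad/s.
Step 2 — Component impedances:
  R1: Z = R = 470 Ω
  R2: Z = R = 37.5 Ω
  C: Z = 1/(jωC) = -j/(ω·C) = 0 - j5.542 Ω
Step 3 — Parallel branch: R2 || C = 1/(1/R2 + 1/C) = 0.8017 - j5.424 Ω.
Step 4 — Series with R1: Z_total = R1 + (R2 || C) = 470.8 - j5.424 Ω = 470.8∠-0.7° Ω.
Step 5 — Source phasor: V = 12.8∠82.9° V = 1.582 + j12.7 V.
Step 6 — Ohm's law: I = V / Z_total = (1.582 + j12.7) / (470.8 - j5.424) = 0.003049 + j0.02701 A.
Step 7 — Convert to polar: |I| = 0.02719 A, ∠I = 83.6°.

I = 0.02719∠83.6° A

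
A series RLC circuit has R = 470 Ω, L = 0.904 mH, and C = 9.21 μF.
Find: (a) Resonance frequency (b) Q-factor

Step 1 — Resonance condition Im(Z)=0 gives ω₀ = 1/√(LC).
Step 2 — ω₀ = 1/√(0.000904·9.21e-06) = 1.096e+04 rad/s.
Step 3 — f₀ = ω₀/(2π) = 1744 Hz.
Step 4 — Series Q: Q = ω₀L/R = 1.096e+04·0.000904/470 = 0.02108.

(a) f₀ = 1744 Hz  (b) Q = 0.02108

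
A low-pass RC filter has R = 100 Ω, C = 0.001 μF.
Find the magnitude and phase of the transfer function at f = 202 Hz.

Step 1 — Angular frequency: ω = 2π·202 = 1269 rad/s.
Step 2 — Transfer function: H(jω) = 1/(1 + jωRC).
Step 3 — Denominator: 1 + jωRC = 1 + j·1269·100·1e-09 = 1 + j0.0001269.
Step 4 — H = 1 - j0.0001269.
Step 5 — Magnitude: |H| = 1 (-0.0 dB); phase: φ = -0.0°.

|H| = 1 (-0.0 dB), φ = -0.0°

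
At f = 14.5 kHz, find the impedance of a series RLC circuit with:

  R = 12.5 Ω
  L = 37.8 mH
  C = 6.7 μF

Step 1 — Angular frequency: ω = 2π·f = 2π·1.45e+04 = 9.111e+04 rad/s.
Step 2 — Component impedances:
  R: Z = R = 12.5 Ω
  L: Z = jωL = j·9.111e+04·0.0378 = 0 + j3444 Ω
  C: Z = 1/(jωC) = -j/(ω·C) = 0 - j1.638 Ω
Step 3 — Series combination: Z_total = R + L + C = 12.5 + j3442 Ω = 3442∠89.8° Ω.

Z = 12.5 + j3442 Ω = 3442∠89.8° Ω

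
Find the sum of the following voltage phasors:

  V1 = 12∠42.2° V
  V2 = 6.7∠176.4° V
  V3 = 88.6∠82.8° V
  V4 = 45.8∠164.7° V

Step 1 — Convert each phasor to rectangular form:
  V1 = 12·(cos(42.2°) + j·sin(42.2°)) = 8.89 + j8.061 V
  V2 = 6.7·(cos(176.4°) + j·sin(176.4°)) = -6.687 + j0.4207 V
  V3 = 88.6·(cos(82.8°) + j·sin(82.8°)) = 11.1 + j87.9 V
  V4 = 45.8·(cos(164.7°) + j·sin(164.7°)) = -44.18 + j12.09 V
Step 2 — Sum components: V_total = -30.87 + j108.5 V.
Step 3 — Convert to polar: |V_total| = 112.8 V, ∠V_total = 105.9°.

V_total = 112.8∠105.9° V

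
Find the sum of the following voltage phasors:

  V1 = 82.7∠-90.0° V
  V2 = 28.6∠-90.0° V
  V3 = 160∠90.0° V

Step 1 — Convert each phasor to rectangular form:
  V1 = 82.7·(cos(-90.0°) + j·sin(-90.0°)) = 0 - j82.7 V
  V2 = 28.6·(cos(-90.0°) + j·sin(-90.0°)) = 0 - j28.6 V
  V3 = 160·(cos(90.0°) + j·sin(90.0°)) = 0 + j160 V
Step 2 — Sum components: V_total = 0 + j48.7 V.
Step 3 — Convert to polar: |V_total| = 48.7 V, ∠V_total = 90.0°.

V_total = 48.7∠90.0° V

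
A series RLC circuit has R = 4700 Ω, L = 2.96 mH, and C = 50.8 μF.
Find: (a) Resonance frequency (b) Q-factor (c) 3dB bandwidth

Step 1 — Resonance condition Im(Z)=0 gives ω₀ = 1/√(LC).
Step 2 — ω₀ = 1/√(0.00296·5.08e-05) = 2579 rad/s.
Step 3 — f₀ = ω₀/(2π) = 410.4 Hz.
Step 4 — Series Q: Q = ω₀L/R = 2579·0.00296/4700 = 0.001624.
Step 5 — 3dB bandwidth: Δω = ω₀/Q = 1.588e+06 rad/s; BW = Δω/(2π) = 2.527e+05 Hz.

(a) f₀ = 410.4 Hz  (b) Q = 0.001624  (c) BW = 2.527e+05 Hz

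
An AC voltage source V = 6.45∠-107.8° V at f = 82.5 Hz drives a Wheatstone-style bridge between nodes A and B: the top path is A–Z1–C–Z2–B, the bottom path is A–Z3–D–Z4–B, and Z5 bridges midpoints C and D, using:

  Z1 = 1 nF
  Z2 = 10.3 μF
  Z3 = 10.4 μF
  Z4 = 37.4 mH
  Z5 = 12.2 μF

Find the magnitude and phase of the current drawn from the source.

Step 1 — Angular frequency: ω = 2π·f = 2π·82.5 = 518.4 rad/s.
Step 2 — Component impedances:
  Z1: Z = 1/(jωC) = -j/(ω·C) = 0 - j1.929e+06 Ω
  Z2: Z = 1/(jωC) = -j/(ω·C) = 0 - j187.3 Ω
  Z3: Z = 1/(jωC) = -j/(ω·C) = 0 - j185.5 Ω
  Z4: Z = jωL = j·518.4·0.0374 = 0 + j19.39 Ω
  Z5: Z = 1/(jωC) = -j/(ω·C) = 0 - j158.1 Ω
Step 3 — Bridge requires nodal analysis (the Z5 bridge couples midpoints C and D, so the two paths cannot be reduced to a simple series/parallel combination). Setting node B to ground and injecting 1 A at node A, the 3-node admittance system at A, C, D solves to V_A = Z_AB = 0 - j164.9 Ω = 164.9∠-90.0° Ω.
Step 4 — Source phasor: V = 6.45∠-107.8° V = -1.972 - j6.141 V.
Step 5 — Ohm's law: I = V / Z_total = (-1.972 - j6.141) / (0 - j164.9) = 0.03723 - j0.01195 A.
Step 6 — Convert to polar: |I| = 0.03911 A, ∠I = -17.8°.

I = 0.03911∠-17.8° A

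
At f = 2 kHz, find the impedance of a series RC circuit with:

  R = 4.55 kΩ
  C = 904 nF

Step 1 — Angular frequency: ω = 2π·f = 2π·2000 = 1.257e+04 rad/s.
Step 2 — Component impedances:
  R: Z = R = 4550 Ω
  C: Z = 1/(jωC) = -j/(ω·C) = 0 - j88.03 Ω
Step 3 — Series combination: Z_total = R + C = 4550 - j88.03 Ω = 4551∠-1.1° Ω.

Z = 4550 - j88.03 Ω = 4551∠-1.1° Ω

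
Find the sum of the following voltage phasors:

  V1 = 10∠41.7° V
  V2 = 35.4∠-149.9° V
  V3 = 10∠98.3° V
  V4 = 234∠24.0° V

Step 1 — Convert each phasor to rectangular form:
  V1 = 10·(cos(41.7°) + j·sin(41.7°)) = 7.466 + j6.652 V
  V2 = 35.4·(cos(-149.9°) + j·sin(-149.9°)) = -30.63 - j17.75 V
  V3 = 10·(cos(98.3°) + j·sin(98.3°)) = -1.444 + j9.895 V
  V4 = 234·(cos(24.0°) + j·sin(24.0°)) = 213.8 + j95.18 V
Step 2 — Sum components: V_total = 189.2 + j93.97 V.
Step 3 — Convert to polar: |V_total| = 211.2 V, ∠V_total = 26.4°.

V_total = 211.2∠26.4° V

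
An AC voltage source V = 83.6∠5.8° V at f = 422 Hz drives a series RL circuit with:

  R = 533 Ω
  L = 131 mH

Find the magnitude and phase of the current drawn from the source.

Step 1 — Angular frequency: ω = 2π·f = 2π·422 = 2652 rad/s.
Step 2 — Component impedances:
  R: Z = R = 533 Ω
  L: Z = jωL = j·2652·0.131 = 0 + j347.3 Ω
Step 3 — Series combination: Z_total = R + L = 533 + j347.3 Ω = 636.2∠33.1° Ω.
Step 4 — Source phasor: V = 83.6∠5.8° V = 83.17 + j8.448 V.
Step 5 — Ohm's law: I = V / Z_total = (83.17 + j8.448) / (533 + j347.3) = 0.1168 - j0.06025 A.
Step 6 — Convert to polar: |I| = 0.1314 A, ∠I = -27.3°.

I = 0.1314∠-27.3° A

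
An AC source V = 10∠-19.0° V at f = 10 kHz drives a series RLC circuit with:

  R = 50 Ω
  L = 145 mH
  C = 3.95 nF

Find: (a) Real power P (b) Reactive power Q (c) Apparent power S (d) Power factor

Step 1 — Angular frequency: ω = 2π·f = 2π·1e+04 = 6.283e+04 rad/s.
Step 2 — Component impedances:
  R: Z = R = 50 Ω
  L: Z = jωL = j·6.283e+04·0.145 = 0 + j9111 Ω
  C: Z = 1/(jωC) = -j/(ω·C) = 0 - j4029 Ω
Step 3 — Series combination: Z_total = R + L + C = 50 + j5081 Ω = 5082∠89.4° Ω.
Step 4 — Source phasor: V = 10∠-19.0° V = 9.455 - j3.256 V.
Step 5 — Current: I = V / Z = -0.0006223 - j0.001867 A = 0.001968∠-108.4° A.
Step 6 — Complex power: S = V·I* = 0.0001936 + j0.01968 VA.
Step 7 — Real power: P = Re(S) = 0.0001936 W.
Step 8 — Reactive power: Q = Im(S) = 0.01968 VAR.
Step 9 — Apparent power: |S| = 0.01968 VA.
Step 10 — Power factor: PF = P/|S| = 0.009839 (lagging).

(a) P = 0.0001936 W  (b) Q = 0.01968 VAR  (c) S = 0.01968 VA  (d) PF = 0.009839 (lagging)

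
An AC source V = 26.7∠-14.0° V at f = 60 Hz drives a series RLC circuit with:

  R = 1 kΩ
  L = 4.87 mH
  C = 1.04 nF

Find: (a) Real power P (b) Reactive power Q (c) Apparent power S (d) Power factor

Step 1 — Angular frequency: ω = 2π·f = 2π·60 = 377 rad/s.
Step 2 — Component impedances:
  R: Z = R = 1000 Ω
  L: Z = jωL = j·377·0.00487 = 0 + j1.836 Ω
  C: Z = 1/(jωC) = -j/(ω·C) = 0 - j2.551e+06 Ω
Step 3 — Series combination: Z_total = R + L + C = 1000 - j2.551e+06 Ω = 2.551e+06∠-90.0° Ω.
Step 4 — Source phasor: V = 26.7∠-14.0° V = 25.91 - j6.459 V.
Step 5 — Current: I = V / Z = 2.536e-06 + j1.016e-05 A = 1.047e-05∠76.0° A.
Step 6 — Complex power: S = V·I* = 1.096e-07 - j0.0002795 VA.
Step 7 — Real power: P = Re(S) = 1.096e-07 W.
Step 8 — Reactive power: Q = Im(S) = -0.0002795 VAR.
Step 9 — Apparent power: |S| = 0.0002795 VA.
Step 10 — Power factor: PF = P/|S| = 0.0003921 (leading).

(a) P = 1.096e-07 W  (b) Q = -0.0002795 VAR  (c) S = 0.0002795 VA  (d) PF = 0.0003921 (leading)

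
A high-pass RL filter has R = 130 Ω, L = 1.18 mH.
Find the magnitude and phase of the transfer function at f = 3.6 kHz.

Step 1 — Angular frequency: ω = 2π·3600 = 2.262e+04 rad/s.
Step 2 — Transfer function: H(jω) = jωL/(R + jωL).
Step 3 — Numerator jωL = j·26.69; denominator R + jωL = 130 + j26.69.
Step 4 — H = 0.04045 + j0.197.
Step 5 — Magnitude: |H| = 0.2011 (-13.9 dB); phase: φ = 78.4°.

|H| = 0.2011 (-13.9 dB), φ = 78.4°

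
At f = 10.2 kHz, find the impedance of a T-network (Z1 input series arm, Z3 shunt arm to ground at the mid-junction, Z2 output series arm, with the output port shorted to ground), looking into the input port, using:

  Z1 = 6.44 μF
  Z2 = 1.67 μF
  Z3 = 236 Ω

Step 1 — Angular frequency: ω = 2π·f = 2π·1.02e+04 = 6.409e+04 rad/s.
Step 2 — Component impedances:
  Z1: Z = 1/(jωC) = -j/(ω·C) = 0 - j2.423 Ω
  Z2: Z = 1/(jωC) = -j/(ω·C) = 0 - j9.343 Ω
  Z3: Z = R = 236 Ω
Step 3 — With the output port shorted to ground, the output series arm Z2 runs from the junction to ground; the shunt arm Z3 also runs from the junction to ground. They appear in parallel: Z3 || Z2 = 0.3693 - j9.329 Ω.
Step 4 — Series with input arm Z1: Z_in = Z1 + (Z3 || Z2) = 0.3693 - j11.75 Ω = 11.76∠-88.2° Ω.

Z = 0.3693 - j11.75 Ω = 11.76∠-88.2° Ω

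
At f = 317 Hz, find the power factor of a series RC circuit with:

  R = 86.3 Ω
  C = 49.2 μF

Step 1 — Angular frequency: ω = 2π·f = 2π·317 = 1992 rad/s.
Step 2 — Component impedances:
  R: Z = R = 86.3 Ω
  C: Z = 1/(jωC) = -j/(ω·C) = 0 - j10.2 Ω
Step 3 — Series combination: Z_total = R + C = 86.3 - j10.2 Ω = 86.9∠-6.7° Ω.
Step 4 — Power factor: PF = cos(φ) = Re(Z)/|Z| = 86.3/86.9 = 0.9931.
Step 5 — Type: Im(Z) = -10.2 ⇒ leading (phase φ = -6.7°).

PF = 0.9931 (leading, φ = -6.7°)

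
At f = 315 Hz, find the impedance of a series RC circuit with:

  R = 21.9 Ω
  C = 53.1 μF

Step 1 — Angular frequency: ω = 2π·f = 2π·315 = 1979 rad/s.
Step 2 — Component impedances:
  R: Z = R = 21.9 Ω
  C: Z = 1/(jωC) = -j/(ω·C) = 0 - j9.515 Ω
Step 3 — Series combination: Z_total = R + C = 21.9 - j9.515 Ω = 23.88∠-23.5° Ω.

Z = 21.9 - j9.515 Ω = 23.88∠-23.5° Ω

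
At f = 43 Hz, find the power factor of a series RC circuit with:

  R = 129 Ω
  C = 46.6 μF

Step 1 — Angular frequency: ω = 2π·f = 2π·43 = 270.2 rad/s.
Step 2 — Component impedances:
  R: Z = R = 129 Ω
  C: Z = 1/(jωC) = -j/(ω·C) = 0 - j79.43 Ω
Step 3 — Series combination: Z_total = R + C = 129 - j79.43 Ω = 151.5∠-31.6° Ω.
Step 4 — Power factor: PF = cos(φ) = Re(Z)/|Z| = 129/151.5 = 0.8515.
Step 5 — Type: Im(Z) = -79.43 ⇒ leading (phase φ = -31.6°).

PF = 0.8515 (leading, φ = -31.6°)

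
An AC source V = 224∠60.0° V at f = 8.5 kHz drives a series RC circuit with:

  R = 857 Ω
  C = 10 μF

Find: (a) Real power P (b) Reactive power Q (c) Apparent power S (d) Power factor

Step 1 — Angular frequency: ω = 2π·f = 2π·8500 = 5.341e+04 rad/s.
Step 2 — Component impedances:
  R: Z = R = 857 Ω
  C: Z = 1/(jωC) = -j/(ω·C) = 0 - j1.872 Ω
Step 3 — Series combination: Z_total = R + C = 857 - j1.872 Ω = 857∠-0.1° Ω.
Step 4 — Source phasor: V = 224∠60.0° V = 112 + j194 V.
Step 5 — Current: I = V / Z = 0.1302 + j0.2266 A = 0.2614∠60.1° A.
Step 6 — Complex power: S = V·I* = 58.55 - j0.1279 VA.
Step 7 — Real power: P = Re(S) = 58.55 W.
Step 8 — Reactive power: Q = Im(S) = -0.1279 VAR.
Step 9 — Apparent power: |S| = 58.55 VA.
Step 10 — Power factor: PF = P/|S| = 1 (leading).

(a) P = 58.55 W  (b) Q = -0.1279 VAR  (c) S = 58.55 VA  (d) PF = 1 (leading)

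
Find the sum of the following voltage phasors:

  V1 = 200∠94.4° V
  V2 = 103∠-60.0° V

Step 1 — Convert each phasor to rectangular form:
  V1 = 200·(cos(94.4°) + j·sin(94.4°)) = -15.34 + j199.4 V
  V2 = 103·(cos(-60.0°) + j·sin(-60.0°)) = 51.5 - j89.2 V
Step 2 — Sum components: V_total = 36.16 + j110.2 V.
Step 3 — Convert to polar: |V_total| = 116 V, ∠V_total = 71.8°.

V_total = 116∠71.8° V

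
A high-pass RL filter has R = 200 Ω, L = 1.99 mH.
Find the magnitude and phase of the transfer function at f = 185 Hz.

Step 1 — Angular frequency: ω = 2π·185 = 1162 rad/s.
Step 2 — Transfer function: H(jω) = jωL/(R + jωL).
Step 3 — Numerator jωL = j·2.313; denominator R + jωL = 200 + j2.313.
Step 4 — H = 0.0001337 + j0.01156.
Step 5 — Magnitude: |H| = 0.01156 (-38.7 dB); phase: φ = 89.3°.

|H| = 0.01156 (-38.7 dB), φ = 89.3°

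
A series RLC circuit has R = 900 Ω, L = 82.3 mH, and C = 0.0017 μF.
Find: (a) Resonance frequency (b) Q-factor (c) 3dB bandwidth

Step 1 — Resonance: ω₀ = 1/√(LC) = 1/√(0.0823·1.7e-09) = 8.454e+04 rad/s.
Step 2 — f₀ = ω₀/(2π) = 1.346e+04 Hz.
Step 3 — Series Q: Q = ω₀L/R = 8.454e+04·0.0823/900 = 7.731.
Step 4 — Bandwidth: Δω = ω₀/Q = 1.094e+04 rad/s; BW = Δω/(2π) = 1740 Hz.

(a) f₀ = 1.346e+04 Hz  (b) Q = 7.731  (c) BW = 1740 Hz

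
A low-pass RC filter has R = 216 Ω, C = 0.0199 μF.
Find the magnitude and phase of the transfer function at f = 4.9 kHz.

Step 1 — Angular frequency: ω = 2π·4900 = 3.079e+04 rad/s.
Step 2 — Transfer function: H(jω) = 1/(1 + jωRC).
Step 3 — Denominator: 1 + jωRC = 1 + j·3.079e+04·216·1.99e-08 = 1 + j0.1323.
Step 4 — H = 0.9828 - j0.1301.
Step 5 — Magnitude: |H| = 0.9914 (-0.1 dB); phase: φ = -7.5°.

|H| = 0.9914 (-0.1 dB), φ = -7.5°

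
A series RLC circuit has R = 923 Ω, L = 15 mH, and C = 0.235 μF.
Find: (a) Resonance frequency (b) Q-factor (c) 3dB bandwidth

Step 1 — Resonance: ω₀ = 1/√(LC) = 1/√(0.015·2.35e-07) = 1.684e+04 rad/s.
Step 2 — f₀ = ω₀/(2π) = 2681 Hz.
Step 3 — Series Q: Q = ω₀L/R = 1.684e+04·0.015/923 = 0.2737.
Step 4 — Bandwidth: Δω = ω₀/Q = 6.153e+04 rad/s; BW = Δω/(2π) = 9793 Hz.

(a) f₀ = 2681 Hz  (b) Q = 0.2737  (c) BW = 9793 Hz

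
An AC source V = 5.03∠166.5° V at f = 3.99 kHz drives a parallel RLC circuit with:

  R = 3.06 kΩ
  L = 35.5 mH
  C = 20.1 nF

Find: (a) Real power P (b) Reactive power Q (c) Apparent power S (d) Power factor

Step 1 — Angular frequency: ω = 2π·f = 2π·3990 = 2.507e+04 rad/s.
Step 2 — Component impedances:
  R: Z = R = 3060 Ω
  L: Z = jωL = j·2.507e+04·0.0355 = 0 + j890 Ω
  C: Z = 1/(jωC) = -j/(ω·C) = 0 - j1985 Ω
Step 3 — Parallel combination: 1/Z_total = 1/R + 1/L + 1/C; Z_total = 665.8 + j1263 Ω = 1427∠62.2° Ω.
Step 4 — Source phasor: V = 5.03∠166.5° V = -4.891 + j1.174 V.
Step 5 — Current: I = V / Z = -0.0008707 + j0.003415 A = 0.003524∠104.3° A.
Step 6 — Complex power: S = V·I* = 0.008268 + j0.01568 VA.
Step 7 — Real power: P = Re(S) = 0.008268 W.
Step 8 — Reactive power: Q = Im(S) = 0.01568 VAR.
Step 9 — Apparent power: |S| = 0.01773 VA.
Step 10 — Power factor: PF = P/|S| = 0.4665 (lagging).

(a) P = 0.008268 W  (b) Q = 0.01568 VAR  (c) S = 0.01773 VA  (d) PF = 0.4665 (lagging)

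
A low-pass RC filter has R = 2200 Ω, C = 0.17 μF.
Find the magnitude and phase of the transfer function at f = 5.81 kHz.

Step 1 — Angular frequency: ω = 2π·5810 = 3.651e+04 rad/s.
Step 2 — Transfer function: H(jω) = 1/(1 + jωRC).
Step 3 — Denominator: 1 + jωRC = 1 + j·3.651e+04·2200·1.7e-07 = 1 + j13.65.
Step 4 — H = 0.005336 - j0.07285.
Step 5 — Magnitude: |H| = 0.07305 (-22.7 dB); phase: φ = -85.8°.

|H| = 0.07305 (-22.7 dB), φ = -85.8°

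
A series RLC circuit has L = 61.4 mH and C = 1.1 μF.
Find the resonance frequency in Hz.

Step 1 — Resonance condition Im(Z)=0 gives ω₀ = 1/√(LC).
Step 2 — ω₀ = 1/√(0.0614·1.1e-06) = 3848 rad/s.
Step 3 — f₀ = ω₀/(2π) = 612.4 Hz.

f₀ = 612.4 Hz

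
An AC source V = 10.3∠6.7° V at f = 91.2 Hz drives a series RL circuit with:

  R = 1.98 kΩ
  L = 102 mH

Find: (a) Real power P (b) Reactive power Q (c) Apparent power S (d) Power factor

Step 1 — Angular frequency: ω = 2π·f = 2π·91.2 = 573 rad/s.
Step 2 — Component impedances:
  R: Z = R = 1980 Ω
  L: Z = jωL = j·573·0.102 = 0 + j58.45 Ω
Step 3 — Series combination: Z_total = R + L = 1980 + j58.45 Ω = 1981∠1.7° Ω.
Step 4 — Source phasor: V = 10.3∠6.7° V = 10.23 + j1.202 V.
Step 5 — Current: I = V / Z = 0.00518 + j0.000454 A = 0.0052∠5.0° A.
Step 6 — Complex power: S = V·I* = 0.05353 + j0.00158 VA.
Step 7 — Real power: P = Re(S) = 0.05353 W.
Step 8 — Reactive power: Q = Im(S) = 0.00158 VAR.
Step 9 — Apparent power: |S| = 0.05356 VA.
Step 10 — Power factor: PF = P/|S| = 0.9996 (lagging).

(a) P = 0.05353 W  (b) Q = 0.00158 VAR  (c) S = 0.05356 VA  (d) PF = 0.9996 (lagging)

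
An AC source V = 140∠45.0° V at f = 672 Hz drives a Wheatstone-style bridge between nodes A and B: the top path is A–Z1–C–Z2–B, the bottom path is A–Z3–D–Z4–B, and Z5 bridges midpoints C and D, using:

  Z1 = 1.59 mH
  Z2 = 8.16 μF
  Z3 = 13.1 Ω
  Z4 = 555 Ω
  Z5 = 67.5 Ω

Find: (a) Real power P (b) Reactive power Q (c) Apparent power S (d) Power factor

Step 1 — Angular frequency: ω = 2π·f = 2π·672 = 4222 rad/s.
Step 2 — Component impedances:
  Z1: Z = jωL = j·4222·0.00159 = 0 + j6.713 Ω
  Z2: Z = 1/(jωC) = -j/(ω·C) = 0 - j29.02 Ω
  Z3: Z = R = 13.1 Ω
  Z4: Z = R = 555 Ω
  Z5: Z = R = 67.5 Ω
Step 3 — Bridge requires nodal analysis (the Z5 bridge couples midpoints C and D, so the two paths cannot be reduced to a simple series/parallel combination). Setting node B to ground and injecting 1 A at node A, the 3-node admittance system at A, C, D solves to V_A = Z_AB = 1.522 - j22.28 Ω = 22.33∠-86.1° Ω.
Step 4 — Source phasor: V = 140∠45.0° V = 98.99 + j98.99 V.
Step 5 — Current: I = V / Z = -4.121 + j4.725 A = 6.27∠131.1° A.
Step 6 — Complex power: S = V·I* = 59.82 - j875.7 VA.
Step 7 — Real power: P = Re(S) = 59.82 W.
Step 8 — Reactive power: Q = Im(S) = -875.7 VAR.
Step 9 — Apparent power: |S| = 877.8 VA.
Step 10 — Power factor: PF = P/|S| = 0.06815 (leading).

(a) P = 59.82 W  (b) Q = -875.7 VAR  (c) S = 877.8 VA  (d) PF = 0.06815 (leading)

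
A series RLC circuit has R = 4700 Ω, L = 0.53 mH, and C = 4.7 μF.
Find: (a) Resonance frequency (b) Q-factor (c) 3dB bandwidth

Step 1 — Resonance condition Im(Z)=0 gives ω₀ = 1/√(LC).
Step 2 — ω₀ = 1/√(0.00053·4.7e-06) = 2.004e+04 rad/s.
Step 3 — f₀ = ω₀/(2π) = 3189 Hz.
Step 4 — Series Q: Q = ω₀L/R = 2.004e+04·0.00053/4700 = 0.002259.
Step 5 — 3dB bandwidth: Δω = ω₀/Q = 8.868e+06 rad/s; BW = Δω/(2π) = 1.411e+06 Hz.

(a) f₀ = 3189 Hz  (b) Q = 0.002259  (c) BW = 1.411e+06 Hz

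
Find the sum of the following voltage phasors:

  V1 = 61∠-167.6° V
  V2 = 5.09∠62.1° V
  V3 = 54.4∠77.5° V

Step 1 — Convert each phasor to rectangular form:
  V1 = 61·(cos(-167.6°) + j·sin(-167.6°)) = -59.58 - j13.1 V
  V2 = 5.09·(cos(62.1°) + j·sin(62.1°)) = 2.382 + j4.498 V
  V3 = 54.4·(cos(77.5°) + j·sin(77.5°)) = 11.77 + j53.11 V
Step 2 — Sum components: V_total = -45.42 + j44.51 V.
Step 3 — Convert to polar: |V_total| = 63.59 V, ∠V_total = 135.6°.

V_total = 63.59∠135.6° V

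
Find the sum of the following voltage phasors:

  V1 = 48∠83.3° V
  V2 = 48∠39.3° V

Step 1 — Convert each phasor to rectangular form:
  V1 = 48·(cos(83.3°) + j·sin(83.3°)) = 5.6 + j47.67 V
  V2 = 48·(cos(39.3°) + j·sin(39.3°)) = 37.14 + j30.4 V
Step 2 — Sum components: V_total = 42.74 + j78.07 V.
Step 3 — Convert to polar: |V_total| = 89.01 V, ∠V_total = 61.3°.

V_total = 89.01∠61.3° V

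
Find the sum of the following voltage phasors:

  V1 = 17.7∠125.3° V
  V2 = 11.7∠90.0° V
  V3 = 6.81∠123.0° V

Step 1 — Convert each phasor to rectangular form:
  V1 = 17.7·(cos(125.3°) + j·sin(125.3°)) = -10.23 + j14.45 V
  V2 = 11.7·(cos(90.0°) + j·sin(90.0°)) = 0 + j11.7 V
  V3 = 6.81·(cos(123.0°) + j·sin(123.0°)) = -3.709 + j5.711 V
Step 2 — Sum components: V_total = -13.94 + j31.86 V.
Step 3 — Convert to polar: |V_total| = 34.77 V, ∠V_total = 113.6°.

V_total = 34.77∠113.6° V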